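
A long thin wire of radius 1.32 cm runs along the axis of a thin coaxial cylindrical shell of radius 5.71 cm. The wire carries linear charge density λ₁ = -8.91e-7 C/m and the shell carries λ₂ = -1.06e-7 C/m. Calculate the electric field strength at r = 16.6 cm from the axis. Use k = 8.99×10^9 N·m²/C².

|E| ≈ 1.08×10^5 N/C

Choose a coaxial cylinder of radius r = 16.6 cm (arbitrary length L) as the Gaussian surface (r > 5.71 cm, enclosing both).
λ_enc = λ₁ + λ₂ = (-8.91e-7) + (-1.06×10^-7) = -9.97e-7 C/m.
By Gauss's law (flux through the curved wall only), E·2πrL = λ_enc L/ε₀.
E = 2k|λ_enc|/r = 2(8.99×10^9)(9.97×10^-7)/(0.166) = 1.08×10^5 N/C.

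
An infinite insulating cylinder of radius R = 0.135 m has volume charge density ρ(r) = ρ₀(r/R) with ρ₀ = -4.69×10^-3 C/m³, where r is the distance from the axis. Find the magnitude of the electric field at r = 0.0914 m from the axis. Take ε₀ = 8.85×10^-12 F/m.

|E| ≈ 1.09×10^7 V/m

Choose a coaxial cylinder of radius r = 0.0914 m (arbitrary length L) as the Gaussian surface (r < R).
λ_enc = ∫₀^r ρ(r')·2πr' dr' = (2πρ₀/R)·r^3/3 = -5.556e-5 C/m.
By Gauss's law (flux through the curved wall only), E·2πrL = λ_enc L/ε₀.
E = |λ_enc|/(2πε₀r) = (5.556×10^-5)/(2π·8.85×10^-12·0.0914) = 1.09×10^7 N/C.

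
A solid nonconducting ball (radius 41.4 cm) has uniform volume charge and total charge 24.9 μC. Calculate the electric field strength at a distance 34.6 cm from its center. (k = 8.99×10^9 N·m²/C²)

|E| ≈ 1.09×10^6 N/C

Take a concentric spherical Gaussian surface of radius r = 34.6 cm (r < R).
Only the charge within r is enclosed: Q_enc = Q·(r/R)³ = (24.9 μC)·(34.6 cm/41.4 cm)³ = 1.454e-5 C.
Since E is radial and uniform over the Gaussian sphere, Φ = E·4πr² = Q_enc/ε₀.
E = k|Q_enc|/r² = (8.99×10^9)(1.454×10^-5)/(0.346)² = 1.09×10^6 N/C.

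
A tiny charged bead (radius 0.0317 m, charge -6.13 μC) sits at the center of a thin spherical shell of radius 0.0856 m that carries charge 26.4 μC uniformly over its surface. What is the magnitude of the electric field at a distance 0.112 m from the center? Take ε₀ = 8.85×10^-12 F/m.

Use a concentric Gaussian sphere at r = 0.112 m (r > 0.0856 m, enclosing both).
Q_enc = (-6.13 μC) + (26.4 μC) = 2.027×10^-5 C.
By Gauss's law, ∮E·dA = E·4πr² = Q_enc/ε₀.
E = |Q_enc|/(4πε₀r²) = (2.027×10^-5)/(4π·8.85×10^-12·(0.112)²) = 1.45×10^7 N/C.

|E| ≈ 1.45e7 N/C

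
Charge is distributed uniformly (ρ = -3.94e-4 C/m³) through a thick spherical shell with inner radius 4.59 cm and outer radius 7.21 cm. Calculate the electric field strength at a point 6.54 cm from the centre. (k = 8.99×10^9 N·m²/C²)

By spherical symmetry E is radial; choose a Gaussian sphere of radius r = 6.54 cm (within the shell material, 4.59 cm < r < 7.21 cm).
Only the shell between 4.59 cm and r is enclosed: Q_enc = ρ·(4π/3)(r³ − a³) = (-3.94×10^-4)·(4π/3)·((0.0654)³ − (0.0459)³) = -3.021e-7 C.
By Gauss's law, ∮E·dA = E·4πr² = Q_enc/ε₀.
E = k|Q_enc|/r² = (8.99×10^9)(3.021×10^-7)/(0.0654)² = 6.35e5 N/C.

|E| ≈ 6.35×10^5 V/m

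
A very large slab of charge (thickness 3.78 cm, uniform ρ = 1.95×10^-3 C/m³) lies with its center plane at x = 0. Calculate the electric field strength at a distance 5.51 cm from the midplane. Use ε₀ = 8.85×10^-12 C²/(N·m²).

The point |x| = 5.51 cm lies outside the slab (half-thickness 0.0189 m). A symmetric pillbox spanning the full slab encloses Q_enc = ρ·d·A.
Flux = 2EA ⇒ E = |ρ|d/(2ε₀), independent of distance outside.
E = (1.95e-3)(0.0378)/(2·8.85×10^-12) = 4.16e6 N/C.

4.16×10^6 V/m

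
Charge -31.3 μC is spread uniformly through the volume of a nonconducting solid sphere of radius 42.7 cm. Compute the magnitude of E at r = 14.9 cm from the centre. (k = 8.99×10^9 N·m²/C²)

Use a concentric Gaussian sphere at r = 14.9 cm (r < R).
Only the charge within r is enclosed: Q_enc = Q·(r/R)³ = (-31.3 μC)·(14.9 cm/42.7 cm)³ = -1.33×10^-6 C.
Gauss's law: E·4πr² = Q_enc/ε₀.
E = k|Q_enc|/r² = (8.99×10^9)(1.33×10^-6)/(0.149)² = 5.39×10^5 N/C.

5.39×10^5 N/C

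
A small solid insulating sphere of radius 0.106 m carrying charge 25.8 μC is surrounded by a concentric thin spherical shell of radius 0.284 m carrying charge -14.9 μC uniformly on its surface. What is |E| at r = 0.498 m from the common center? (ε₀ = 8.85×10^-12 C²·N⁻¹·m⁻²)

|E| ≈ 3.95e5 V/m

Take a concentric spherical Gaussian surface of radius r = 0.498 m (r > 0.284 m, enclosing both).
Q_enc = (25.8 μC) + (-14.9 μC) = 1.09×10^-5 C.
Since E is radial and uniform over the Gaussian sphere, Φ = E·4πr² = Q_enc/ε₀.
E = |Q_enc|/(4πε₀r²) = (1.09×10^-5)/(4π·8.85×10^-12·(0.498)²) = 3.95×10^5 N/C.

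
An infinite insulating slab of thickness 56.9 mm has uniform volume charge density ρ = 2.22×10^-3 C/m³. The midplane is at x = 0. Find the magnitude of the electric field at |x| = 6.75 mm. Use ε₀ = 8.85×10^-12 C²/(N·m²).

By symmetry E is perpendicular to the slab. A Gaussian pillbox from −6.75 mm to +6.75 mm (face area A) lies entirely within the slab.
Q_enc = ρ·(2x)·A and flux = 2EA, so 2EA = 2ρxA/ε₀ ⇒ E = |ρ|x/ε₀.
E = (2.22×10^-3)(0.00675)/(8.85×10^-12) = 1.69×10^6 N/C.

|E| ≈ 1.69e6 V/m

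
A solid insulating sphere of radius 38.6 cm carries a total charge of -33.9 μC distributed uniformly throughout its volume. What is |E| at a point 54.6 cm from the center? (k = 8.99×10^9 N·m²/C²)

By spherical symmetry E is radial; choose a Gaussian sphere of radius r = 54.6 cm (r > R, so the entire charge is enclosed).
Q_enc = -33.9 μC = -3.39×10^-5 C.
By Gauss's law, ∮E·dA = E·4πr² = Q_enc/ε₀.
E = k|Q_enc|/r² = (8.99×10^9)(3.39×10^-5)/(0.546)² = 1.02e6 N/C.

E = 1.02×10^6 V/m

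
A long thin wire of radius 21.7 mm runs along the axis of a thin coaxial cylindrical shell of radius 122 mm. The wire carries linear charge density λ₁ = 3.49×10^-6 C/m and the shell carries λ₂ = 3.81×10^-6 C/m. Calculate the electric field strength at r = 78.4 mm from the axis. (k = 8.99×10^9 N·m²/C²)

Take a coaxial cylindrical Gaussian surface of radius r = 78.4 mm and length L (between the conductors, 21.7 mm < r < 122 mm).
Only the inner wire is enclosed; the outer shell contributes nothing inside itself. λ_enc = λ₁ = 3.49×10^-6 C/m.
By Gauss's law (flux through the curved wall only), E·2πrL = λ_enc L/ε₀.
E = 2k|λ_enc|/r = 2(8.99×10^9)(3.49e-6)/(0.0784) = 8.00×10^5 N/C.

E ≈ 8.00e5 V/m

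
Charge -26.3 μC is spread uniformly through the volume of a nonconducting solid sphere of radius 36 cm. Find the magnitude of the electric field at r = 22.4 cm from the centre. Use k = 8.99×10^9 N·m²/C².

Use a concentric Gaussian sphere at r = 22.4 cm (r < R).
Only the charge within r is enclosed: Q_enc = Q·(r/R)³ = (-26.3 μC)·(22.4 cm/36 cm)³ = -6.336×10^-6 C.
Since E is radial and uniform over the Gaussian sphere, Φ = E·4πr² = Q_enc/ε₀.
E = k|Q_enc|/r² = (8.99×10^9)(6.336e-6)/(0.224)² = 1.14e6 N/C.

E ≈ 1.14×10^6 N/C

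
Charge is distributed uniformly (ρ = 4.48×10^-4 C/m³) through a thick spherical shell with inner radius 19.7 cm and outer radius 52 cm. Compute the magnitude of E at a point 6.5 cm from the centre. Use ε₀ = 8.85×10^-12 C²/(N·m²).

E = 0

By spherical symmetry E is radial; choose a Gaussian sphere of radius r = 6.5 cm (r < 19.7 cm, inside the empty cavity).
Q_enc = 0 (all charge lies at larger r); Gauss's law gives E = 0.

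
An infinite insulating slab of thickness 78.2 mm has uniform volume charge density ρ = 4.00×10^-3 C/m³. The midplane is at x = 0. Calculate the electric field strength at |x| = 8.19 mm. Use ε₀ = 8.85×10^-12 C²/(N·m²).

By symmetry E is perpendicular to the slab. A Gaussian pillbox from −8.19 mm to +8.19 mm (face area A) lies entirely within the slab.
Q_enc = ρ·(2x)·A and flux = 2EA, so 2EA = 2ρxA/ε₀ ⇒ E = |ρ|x/ε₀.
E = (4.00×10^-3)(0.00819)/(8.85×10^-12) = 3.70×10^6 N/C.

E = 3.70×10^6 N/C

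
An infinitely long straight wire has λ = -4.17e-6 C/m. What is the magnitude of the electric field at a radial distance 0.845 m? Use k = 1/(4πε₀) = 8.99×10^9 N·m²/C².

|E| ≈ 8.87e4 N/C

By cylindrical symmetry E is radial; use a coaxial Gaussian cylinder of radius 0.845 m and length L.
Q_enc = λL, so λ_enc = -4.17e-6 C/m.
Applying ∮E·dA = Q_enc/ε₀ with the end caps contributing no flux:
E = 2k|λ_enc|/r = 2(8.99×10^9)(4.17×10^-6)/(0.845) = 8.87e4 N/C.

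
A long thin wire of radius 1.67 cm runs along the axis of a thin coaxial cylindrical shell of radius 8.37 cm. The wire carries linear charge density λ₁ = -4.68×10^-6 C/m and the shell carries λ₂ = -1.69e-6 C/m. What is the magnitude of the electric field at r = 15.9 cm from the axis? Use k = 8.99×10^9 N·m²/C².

|E| ≈ 7.20×10^5 N/C

Coaxial Gaussian cylinder, radius r = 15.9 cm, length L (r > 8.37 cm, enclosing both).
λ_enc = λ₁ + λ₂ = (-4.68×10^-6) + (-1.69e-6) = -6.37×10^-6 C/m.
Gauss's law: E·2πrL = λ_enc L/ε₀.
E = 2k|λ_enc|/r = 2(8.99×10^9)(6.37e-6)/(0.159) = 7.20e5 N/C.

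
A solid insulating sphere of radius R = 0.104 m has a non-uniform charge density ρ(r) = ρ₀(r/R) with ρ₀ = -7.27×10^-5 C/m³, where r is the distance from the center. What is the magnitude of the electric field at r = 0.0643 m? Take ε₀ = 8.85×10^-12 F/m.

E ≈ 8.16×10^4 V/m

Symmetry ⇒ E = E(r) r̂. Gaussian sphere of radius r = 0.0643 m (r < R).
Q_enc = ∫₀^r ρ(r')·4πr'² dr' = (4πρ₀/R) ∫₀^r r'^3 dr' = 4πρ₀ r^4/(4·R) = -3.754×10^-8 C.
Gauss's law: E·4πr² = Q_enc/ε₀.
E = |Q_enc|/(4πε₀r²) = (3.754e-8)/(4π·8.85×10^-12·(0.0643)²) = 8.16e4 N/C.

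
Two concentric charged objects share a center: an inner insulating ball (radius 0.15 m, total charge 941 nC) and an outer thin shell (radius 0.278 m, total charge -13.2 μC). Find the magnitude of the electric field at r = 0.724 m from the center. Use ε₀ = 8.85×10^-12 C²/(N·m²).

Take a concentric spherical Gaussian surface of radius r = 0.724 m (r > 0.278 m, enclosing both).
Q_enc = (941 nC) + (-13.2 μC) = -1.226×10^-5 C.
Since E is radial and uniform over the Gaussian sphere, Φ = E·4πr² = Q_enc/ε₀.
E = |Q_enc|/(4πε₀r²) = (1.226×10^-5)/(4π·8.85×10^-12·(0.724)²) = 2.10×10^5 N/C.

E ≈ 2.10e5 N/C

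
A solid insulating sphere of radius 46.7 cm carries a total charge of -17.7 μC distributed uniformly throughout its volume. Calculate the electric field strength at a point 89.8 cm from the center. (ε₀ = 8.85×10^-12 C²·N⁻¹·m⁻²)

E ≈ 1.97e5 N/C

Use a concentric Gaussian sphere at r = 89.8 cm (r > R, so the entire charge is enclosed).
Q_enc = -17.7 μC = -1.77×10^-5 C.
Applying ∮E·dA = Q_enc/ε₀ with Φ = E(4πr²):
E = |Q_enc|/(4πε₀r²) = (1.77×10^-5)/(4π·8.85×10^-12·(0.898)²) = 1.97×10^5 N/C.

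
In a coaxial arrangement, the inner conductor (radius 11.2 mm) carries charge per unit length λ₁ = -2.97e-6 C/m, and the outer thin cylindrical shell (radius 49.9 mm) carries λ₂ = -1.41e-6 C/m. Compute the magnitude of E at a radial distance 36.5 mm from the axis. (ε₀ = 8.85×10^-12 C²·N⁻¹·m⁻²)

1.46×10^6 N/C

Take a coaxial cylindrical Gaussian surface of radius r = 36.5 mm and length L (between the conductors, 11.2 mm < r < 49.9 mm).
Only the inner wire is enclosed; the outer shell contributes nothing inside itself. λ_enc = λ₁ = -2.97×10^-6 C/m.
By Gauss's law (flux through the curved wall only), E·2πrL = λ_enc L/ε₀.
E = |λ_enc|/(2πε₀r) = (2.97×10^-6)/(2π·8.85×10^-12·0.0365) = 1.46e6 N/C.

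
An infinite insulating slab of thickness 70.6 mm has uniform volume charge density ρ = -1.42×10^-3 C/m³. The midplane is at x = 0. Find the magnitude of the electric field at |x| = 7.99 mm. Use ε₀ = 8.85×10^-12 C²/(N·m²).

|E| = 1.28×10^6 N/C

By symmetry E is perpendicular to the slab. A Gaussian pillbox from −7.99 mm to +7.99 mm (face area A) lies entirely within the slab.
Q_enc = ρ·(2x)·A and flux = 2EA, so 2EA = 2ρxA/ε₀ ⇒ E = |ρ|x/ε₀.
E = (1.42e-3)(0.00799)/(8.85×10^-12) = 1.28×10^6 N/C.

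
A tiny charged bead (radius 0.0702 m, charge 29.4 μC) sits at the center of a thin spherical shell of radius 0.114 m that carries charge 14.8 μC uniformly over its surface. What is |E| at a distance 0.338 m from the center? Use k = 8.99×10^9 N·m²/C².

E ≈ 3.48×10^6 N/C

Symmetry ⇒ E = E(r) r̂. Gaussian sphere of radius r = 0.338 m (r > 0.114 m, enclosing both).
Q_enc = (29.4 μC) + (14.8 μC) = 4.42×10^-5 C.
By Gauss's law, ∮E·dA = E·4πr² = Q_enc/ε₀.
E = k|Q_enc|/r² = (8.99×10^9)(4.42e-5)/(0.338)² = 3.48×10^6 N/C.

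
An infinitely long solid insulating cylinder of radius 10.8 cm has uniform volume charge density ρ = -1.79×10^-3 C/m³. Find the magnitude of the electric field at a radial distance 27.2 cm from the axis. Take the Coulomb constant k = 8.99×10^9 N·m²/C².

E ≈ 4.34×10^6 N/C

Take a coaxial cylindrical Gaussian surface of radius r = 27.2 cm and length L (r > 10.8 cm, full cross-section enclosed).
λ_enc = ρ·πR² = (-1.79×10^-3)π(0.108)² = -6.559e-5 C/m.
Gauss's law: E·2πrL = λ_enc L/ε₀.
E = 2k|λ_enc|/r = 2(8.99×10^9)(6.559e-5)/(0.272) = 4.34×10^6 N/C.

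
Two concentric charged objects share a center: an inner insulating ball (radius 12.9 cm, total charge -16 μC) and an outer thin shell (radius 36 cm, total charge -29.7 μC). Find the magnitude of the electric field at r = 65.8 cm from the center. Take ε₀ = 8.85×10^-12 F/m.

Use a concentric Gaussian sphere at r = 65.8 cm (r > 36 cm, enclosing both).
Q_enc = (-16 μC) + (-29.7 μC) = -4.57×10^-5 C.
By Gauss's law, ∮E·dA = E·4πr² = Q_enc/ε₀.
E = |Q_enc|/(4πε₀r²) = (4.57e-5)/(4π·8.85×10^-12·(0.658)²) = 9.49×10^5 N/C.

E ≈ 9.49×10^5 N/C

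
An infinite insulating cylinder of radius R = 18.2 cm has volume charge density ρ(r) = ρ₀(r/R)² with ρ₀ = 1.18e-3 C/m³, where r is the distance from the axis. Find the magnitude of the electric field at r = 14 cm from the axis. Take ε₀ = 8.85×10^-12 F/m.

2.76×10^6 N/C

Coaxial Gaussian cylinder, radius r = 14 cm, length L (r < R).
Integrating ρ over the cross-section to radius r: λ_enc = (2πρ₀/R²) ∫₀^r r'^3 dr' = 2πρ₀ r^4/(4·R²) = 2.15×10^-5 C/m.
Since E is radial and uniform over the curved surface, Φ = E·2πrL = Q_enc/ε₀ = λ_enc L/ε₀.
E = |λ_enc|/(2πε₀r) = (2.15×10^-5)/(2π·8.85×10^-12·0.14) = 2.76×10^6 N/C.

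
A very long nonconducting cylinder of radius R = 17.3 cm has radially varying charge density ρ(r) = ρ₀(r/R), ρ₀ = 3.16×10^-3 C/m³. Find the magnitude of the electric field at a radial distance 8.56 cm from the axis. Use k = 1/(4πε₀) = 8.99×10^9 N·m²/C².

Choose a coaxial cylinder of radius r = 8.56 cm (arbitrary length L) as the Gaussian surface (r < R).
λ_enc = ∫₀^r ρ(r')·2πr' dr' = (2πρ₀/R)·r^3/3 = 2.40e-5 C/m.
Gauss's law: E·2πrL = λ_enc L/ε₀.
E = 2k|λ_enc|/r = 2(8.99×10^9)(2.40×10^-5)/(0.0856) = 5.04×10^6 N/C.

|E| = 5.04×10^6 N/C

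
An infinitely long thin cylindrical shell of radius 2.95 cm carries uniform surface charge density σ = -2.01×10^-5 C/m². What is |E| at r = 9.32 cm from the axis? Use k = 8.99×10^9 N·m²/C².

E ≈ 7.19e5 N/C

Choose a coaxial cylinder of radius r = 9.32 cm (arbitrary length L) as the Gaussian surface (r > 2.95 cm).
The whole shell is enclosed: λ_enc = σ·2πR = (-2.01×10^-5)·2π·(0.0295) = -3.726e-6 C/m.
Applying ∮E·dA = Q_enc/ε₀ with the end caps contributing no flux:
E = 2k|λ_enc|/r = 2(8.99×10^9)(3.726×10^-6)/(0.0932) = 7.19×10^5 N/C.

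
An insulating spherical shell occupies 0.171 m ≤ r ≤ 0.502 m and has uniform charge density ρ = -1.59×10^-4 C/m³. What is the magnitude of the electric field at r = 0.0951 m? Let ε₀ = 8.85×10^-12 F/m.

|E| = 0 V/m

By spherical symmetry E is radial; choose a Gaussian sphere of radius r = 0.0951 m (r < 0.171 m, inside the empty cavity).
Q_enc = 0 (all charge lies at larger r); Gauss's law gives E = 0.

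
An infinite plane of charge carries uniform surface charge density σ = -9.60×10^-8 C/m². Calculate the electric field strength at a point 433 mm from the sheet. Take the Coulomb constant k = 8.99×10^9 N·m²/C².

|E| = 5.42×10^3 N/C

Choose a cylindrical pillbox piercing the sheet, end faces (area A) parallel to it.
Only the two end caps contribute flux: Φ = 2EA. With Q_enc = σA, Gauss's law gives E = |σ|/(2ε₀).
E = 2πk|σ| = 2π(8.99×10^9)(9.60×10^-8) = 5.42e3 N/C.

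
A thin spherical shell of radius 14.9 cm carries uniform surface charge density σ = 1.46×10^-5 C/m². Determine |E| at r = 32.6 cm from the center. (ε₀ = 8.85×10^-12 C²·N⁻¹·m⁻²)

Use a concentric Gaussian sphere at r = 32.6 cm (r > 14.9 cm).
The entire shell is enclosed: Q_enc = σ·4πR² = (1.46×10^-5)·4π·(0.149)² = 4.073e-6 C.
By Gauss's law, ∮E·dA = E·4πr² = Q_enc/ε₀.
E = |Q_enc|/(4πε₀r²) = (4.073×10^-6)/(4π·8.85×10^-12·(0.326)²) = 3.45×10^5 N/C.

|E| = 3.45e5 V/m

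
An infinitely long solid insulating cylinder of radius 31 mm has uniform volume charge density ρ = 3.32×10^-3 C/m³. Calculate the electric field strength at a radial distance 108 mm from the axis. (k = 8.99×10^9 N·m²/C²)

E ≈ 1.67×10^6 N/C

Coaxial Gaussian cylinder, radius r = 108 mm, length L (r > 31 mm, full cross-section enclosed).
λ_enc = ρ·πR² = (3.32e-3)π(0.031)² = 1.002×10^-5 C/m.
Since E is radial and uniform over the curved surface, Φ = E·2πrL = Q_enc/ε₀ = λ_enc L/ε₀.
E = 2k|λ_enc|/r = 2(8.99×10^9)(1.002e-5)/(0.108) = 1.67e6 N/C.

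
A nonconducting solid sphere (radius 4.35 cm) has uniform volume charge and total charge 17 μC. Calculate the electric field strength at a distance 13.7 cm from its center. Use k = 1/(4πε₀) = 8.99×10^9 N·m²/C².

Take a concentric spherical Gaussian surface of radius r = 13.7 cm (r > R, so the entire charge is enclosed).
Q_enc = 17 μC = 1.70×10^-5 C.
Since E is radial and uniform over the Gaussian sphere, Φ = E·4πr² = Q_enc/ε₀.
E = k|Q_enc|/r² = (8.99×10^9)(1.70×10^-5)/(0.137)² = 8.14e6 N/C.

|E| ≈ 8.14e6 V/m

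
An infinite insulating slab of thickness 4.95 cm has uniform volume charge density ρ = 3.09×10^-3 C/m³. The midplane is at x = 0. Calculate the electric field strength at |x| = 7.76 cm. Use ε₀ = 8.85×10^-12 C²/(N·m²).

8.64×10^6 V/m

The point |x| = 7.76 cm lies outside the slab (half-thickness 0.02475 m). A symmetric pillbox spanning the full slab encloses Q_enc = ρ·d·A.
Flux = 2EA ⇒ E = |ρ|d/(2ε₀), independent of distance outside.
E = (3.09×10^-3)(0.0495)/(2·8.85×10^-12) = 8.64×10^6 N/C.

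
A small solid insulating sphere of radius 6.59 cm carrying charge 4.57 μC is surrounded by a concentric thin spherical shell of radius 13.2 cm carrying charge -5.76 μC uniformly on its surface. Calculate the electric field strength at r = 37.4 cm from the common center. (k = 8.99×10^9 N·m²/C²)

|E| ≈ 7.65e4 V/m

Symmetry ⇒ E = E(r) r̂. Gaussian sphere of radius r = 37.4 cm (r > 13.2 cm, enclosing both).
Q_enc = (4.57 μC) + (-5.76 μC) = -1.19e-6 C.
Applying ∮E·dA = Q_enc/ε₀ with Φ = E(4πr²):
E = k|Q_enc|/r² = (8.99×10^9)(1.19e-6)/(0.374)² = 7.65×10^4 N/C.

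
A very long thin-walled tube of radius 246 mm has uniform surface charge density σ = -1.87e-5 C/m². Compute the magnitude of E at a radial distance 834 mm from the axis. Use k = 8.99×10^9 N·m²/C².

Choose a coaxial cylinder of radius r = 834 mm (arbitrary length L) as the Gaussian surface (r > 246 mm).
The whole shell is enclosed: λ_enc = σ·2πR = (-1.87×10^-5)·2π·(0.246) = -2.89e-5 C/m.
By Gauss's law (flux through the curved wall only), E·2πrL = λ_enc L/ε₀.
E = 2k|λ_enc|/r = 2(8.99×10^9)(2.89e-5)/(0.834) = 6.23×10^5 N/C.

|E| ≈ 6.23×10^5 N/C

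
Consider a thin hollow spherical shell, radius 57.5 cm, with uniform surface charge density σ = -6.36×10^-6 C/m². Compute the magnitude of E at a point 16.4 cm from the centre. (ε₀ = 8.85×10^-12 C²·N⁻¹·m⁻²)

E = 0 (no enclosed charge)

Take a concentric spherical Gaussian surface of radius r = 16.4 cm (inside the shell, r < 57.5 cm).
All the charge is outside the Gaussian surface: Q_enc = 0, hence E = 0 everywhere inside the shell.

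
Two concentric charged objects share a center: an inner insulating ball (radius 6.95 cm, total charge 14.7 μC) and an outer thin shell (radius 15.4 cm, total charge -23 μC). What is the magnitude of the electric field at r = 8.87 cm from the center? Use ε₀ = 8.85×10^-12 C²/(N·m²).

|E| = 1.68×10^7 N/C

Take a concentric spherical Gaussian surface of radius r = 8.87 cm (between the bodies, 6.95 cm < r < 15.4 cm).
Only the inner charge is enclosed; the outer shell contributes nothing inside itself. Q_enc = 14.7 μC = 1.47×10^-5 C.
By Gauss's law, ∮E·dA = E·4πr² = Q_enc/ε₀.
E = |Q_enc|/(4πε₀r²) = (1.47e-5)/(4π·8.85×10^-12·(0.0887)²) = 1.68e7 N/C.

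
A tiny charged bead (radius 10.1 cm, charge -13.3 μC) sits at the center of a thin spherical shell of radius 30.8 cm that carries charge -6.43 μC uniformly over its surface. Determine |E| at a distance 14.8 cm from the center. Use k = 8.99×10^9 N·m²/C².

By spherical symmetry E is radial; choose a Gaussian sphere of radius r = 14.8 cm (between the bodies, 10.1 cm < r < 30.8 cm).
Only the inner charge is enclosed; the outer shell contributes nothing inside itself. Q_enc = -13.3 μC = -1.33e-5 C.
Gauss's law: E·4πr² = Q_enc/ε₀.
E = k|Q_enc|/r² = (8.99×10^9)(1.33×10^-5)/(0.148)² = 5.46e6 N/C.

|E| = 5.46×10^6 N/C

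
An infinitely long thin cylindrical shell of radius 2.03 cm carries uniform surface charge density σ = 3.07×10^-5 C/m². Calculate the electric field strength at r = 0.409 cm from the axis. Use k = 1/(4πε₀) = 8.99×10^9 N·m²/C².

By cylindrical symmetry E is radial; use a coaxial Gaussian cylinder of radius 0.409 cm and length L (r < 2.03 cm, inside the shell).
No charge is enclosed, so Gauss's law gives E·2πrL = 0 ⇒ E = 0.

E = 0 (no enclosed charge)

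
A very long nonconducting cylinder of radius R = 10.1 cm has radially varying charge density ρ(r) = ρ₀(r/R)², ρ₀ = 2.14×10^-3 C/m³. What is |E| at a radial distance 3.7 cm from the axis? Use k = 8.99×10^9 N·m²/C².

3.00×10^5 V/m

Coaxial Gaussian cylinder, radius r = 3.7 cm, length L (r < R).
λ_enc = ∫₀^r ρ(r')·2πr' dr' = (2πρ₀/R²)·r^4/4 = 6.176e-7 C/m.
Since E is radial and uniform over the curved surface, Φ = E·2πrL = Q_enc/ε₀ = λ_enc L/ε₀.
E = 2k|λ_enc|/r = 2(8.99×10^9)(6.176e-7)/(0.037) = 3.00×10^5 N/C.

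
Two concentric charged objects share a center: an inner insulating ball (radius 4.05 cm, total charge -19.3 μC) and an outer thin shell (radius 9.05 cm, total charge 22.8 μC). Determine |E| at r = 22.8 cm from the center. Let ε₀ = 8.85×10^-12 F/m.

|E| ≈ 6.05e5 N/C

Use a concentric Gaussian sphere at r = 22.8 cm (r > 9.05 cm, enclosing both).
Q_enc = (-19.3 μC) + (22.8 μC) = 3.50×10^-6 C.
By Gauss's law, ∮E·dA = E·4πr² = Q_enc/ε₀.
E = |Q_enc|/(4πε₀r²) = (3.50e-6)/(4π·8.85×10^-12·(0.228)²) = 6.05×10^5 N/C.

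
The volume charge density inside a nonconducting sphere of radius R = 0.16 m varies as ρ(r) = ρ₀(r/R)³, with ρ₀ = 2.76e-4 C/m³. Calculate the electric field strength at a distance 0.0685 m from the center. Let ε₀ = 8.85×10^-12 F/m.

By spherical symmetry E is radial; choose a Gaussian sphere of radius r = 0.0685 m (r < R).
Integrate the density: Q_enc = 4π ∫₀^r ρ₀(r'/R)^3 r'² dr' = 4πρ₀ r^6/(6·R³) = 1.458e-8 C.
Since E is radial and uniform over the Gaussian sphere, Φ = E·4πr² = Q_enc/ε₀.
E = |Q_enc|/(4πε₀r²) = (1.458×10^-8)/(4π·8.85×10^-12·(0.0685)²) = 2.79e4 N/C.

E = 2.79×10^4 V/m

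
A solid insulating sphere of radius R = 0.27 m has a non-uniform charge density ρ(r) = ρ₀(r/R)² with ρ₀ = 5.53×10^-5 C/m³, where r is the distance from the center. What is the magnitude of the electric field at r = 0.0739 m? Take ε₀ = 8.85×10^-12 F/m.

Use a concentric Gaussian sphere at r = 0.0739 m (r < R).
Integrate the density: Q_enc = 4π ∫₀^r ρ₀(r'/R)^2 r'² dr' = 4πρ₀ r^5/(5·R²) = 4.202e-9 C.
Since E is radial and uniform over the Gaussian sphere, Φ = E·4πr² = Q_enc/ε₀.
E = |Q_enc|/(4πε₀r²) = (4.202×10^-9)/(4π·8.85×10^-12·(0.0739)²) = 6.92e3 N/C.

|E| = 6.92×10^3 V/m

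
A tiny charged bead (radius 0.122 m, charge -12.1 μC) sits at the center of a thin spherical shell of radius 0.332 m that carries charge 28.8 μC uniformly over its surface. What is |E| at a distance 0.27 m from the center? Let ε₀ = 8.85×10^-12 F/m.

|E| = 1.49×10^6 N/C

By spherical symmetry E is radial; choose a Gaussian sphere of radius r = 0.27 m (between the bodies, 0.122 m < r < 0.332 m).
The shell at 0.332 m lies outside the Gaussian surface, so Q_enc = -12.1 μC = -1.21×10^-5 C.
Applying ∮E·dA = Q_enc/ε₀ with Φ = E(4πr²):
E = |Q_enc|/(4πε₀r²) = (1.21×10^-5)/(4π·8.85×10^-12·(0.27)²) = 1.49×10^6 N/C.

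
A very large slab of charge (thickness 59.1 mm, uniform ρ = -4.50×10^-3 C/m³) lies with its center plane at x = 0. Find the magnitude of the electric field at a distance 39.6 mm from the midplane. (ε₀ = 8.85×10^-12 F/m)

The point |x| = 39.6 mm lies outside the slab (half-thickness 0.02955 m). A symmetric pillbox spanning the full slab encloses Q_enc = ρ·d·A.
Flux = 2EA ⇒ E = |ρ|d/(2ε₀), independent of distance outside.
E = (4.50×10^-3)(0.0591)/(2·8.85×10^-12) = 1.50e7 N/C.

|E| = 1.50×10^7 N/C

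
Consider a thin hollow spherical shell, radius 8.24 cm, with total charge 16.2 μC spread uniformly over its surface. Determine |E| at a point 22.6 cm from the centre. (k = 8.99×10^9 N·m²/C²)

E ≈ 2.85×10^6 N/C

Symmetry ⇒ E = E(r) r̂. Gaussian sphere of radius r = 22.6 cm (r > 8.24 cm).
The entire shell is enclosed: Q_enc = 1.62×10^-5 C.
Applying ∮E·dA = Q_enc/ε₀ with Φ = E(4πr²):
E = k|Q_enc|/r² = (8.99×10^9)(1.62×10^-5)/(0.226)² = 2.85×10^6 N/C.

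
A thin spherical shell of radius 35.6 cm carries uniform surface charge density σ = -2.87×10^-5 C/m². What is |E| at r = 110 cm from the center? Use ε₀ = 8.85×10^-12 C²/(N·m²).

Take a concentric spherical Gaussian surface of radius r = 110 cm (r > 35.6 cm).
The entire shell is enclosed: Q_enc = σ·4πR² = (-2.87e-5)·4π·(0.356)² = -4.571e-5 C.
Since E is radial and uniform over the Gaussian sphere, Φ = E·4πr² = Q_enc/ε₀.
E = |Q_enc|/(4πε₀r²) = (4.571e-5)/(4π·8.85×10^-12·(1.1)²) = 3.40×10^5 N/C.

E ≈ 3.40e5 V/m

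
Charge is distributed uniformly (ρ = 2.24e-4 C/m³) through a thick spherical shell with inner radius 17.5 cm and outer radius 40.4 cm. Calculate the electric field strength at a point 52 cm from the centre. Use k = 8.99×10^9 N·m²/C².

E = 1.89×10^6 V/m

Take a concentric spherical Gaussian surface of radius r = 52 cm (r > 40.4 cm, enclosing the whole shell).
Q_enc = ρ·(4π/3)(b³ − a³) = (2.24×10^-4)·(4π/3)·((0.404)³ − (0.175)³) = 5.684×10^-5 C.
Gauss's law: E·4πr² = Q_enc/ε₀.
E = k|Q_enc|/r² = (8.99×10^9)(5.684×10^-5)/(0.52)² = 1.89e6 N/C.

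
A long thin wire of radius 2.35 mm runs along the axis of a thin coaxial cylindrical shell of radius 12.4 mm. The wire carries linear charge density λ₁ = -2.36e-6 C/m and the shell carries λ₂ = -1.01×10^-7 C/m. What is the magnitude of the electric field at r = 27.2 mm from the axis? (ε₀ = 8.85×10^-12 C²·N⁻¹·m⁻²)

|E| = 1.63×10^6 N/C

Choose a coaxial cylinder of radius r = 27.2 mm (arbitrary length L) as the Gaussian surface (r > 12.4 mm, enclosing both).
λ_enc = λ₁ + λ₂ = (-2.36×10^-6) + (-1.01×10^-7) = -2.461×10^-6 C/m.
Applying ∮E·dA = Q_enc/ε₀ with the end caps contributing no flux:
E = |λ_enc|/(2πε₀r) = (2.461e-6)/(2π·8.85×10^-12·0.0272) = 1.63×10^6 N/C.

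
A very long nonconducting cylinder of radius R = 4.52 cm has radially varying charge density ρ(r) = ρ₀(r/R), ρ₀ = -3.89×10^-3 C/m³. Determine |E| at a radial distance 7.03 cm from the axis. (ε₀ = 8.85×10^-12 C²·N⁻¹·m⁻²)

By cylindrical symmetry E is radial; use a coaxial Gaussian cylinder of radius 7.03 cm and length L (r > R, full charge per length enclosed).
λ_enc = 2π ∫₀^R ρ₀(r'/R)^1 r' dr' = 2πρ₀R²/3 = -1.665×10^-5 C/m.
Since E is radial and uniform over the curved surface, Φ = E·2πrL = Q_enc/ε₀ = λ_enc L/ε₀.
E = |λ_enc|/(2πε₀r) = (1.665×10^-5)/(2π·8.85×10^-12·0.0703) = 4.26e6 N/C.

4.26×10^6 V/m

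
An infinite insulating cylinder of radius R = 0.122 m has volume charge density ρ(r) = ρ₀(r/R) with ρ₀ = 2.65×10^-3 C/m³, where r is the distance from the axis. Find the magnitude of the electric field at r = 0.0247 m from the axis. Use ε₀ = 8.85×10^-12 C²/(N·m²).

Take a coaxial cylindrical Gaussian surface of radius r = 0.0247 m and length L (r < R).
Integrating ρ over the cross-section to radius r: λ_enc = (2πρ₀/R) ∫₀^r r'^2 dr' = 2πρ₀ r^3/(3·R) = 6.855×10^-7 C/m.
Applying ∮E·dA = Q_enc/ε₀ with the end caps contributing no flux:
E = |λ_enc|/(2πε₀r) = (6.855e-7)/(2π·8.85×10^-12·0.0247) = 4.99e5 N/C.

4.99e5 N/C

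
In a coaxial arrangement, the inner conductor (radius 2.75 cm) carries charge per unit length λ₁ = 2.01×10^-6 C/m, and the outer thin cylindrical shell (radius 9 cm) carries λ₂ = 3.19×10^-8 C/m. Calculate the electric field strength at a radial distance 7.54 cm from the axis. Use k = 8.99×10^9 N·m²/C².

Coaxial Gaussian cylinder, radius r = 7.54 cm, length L (between the conductors, 2.75 cm < r < 9 cm).
The shell at 9 cm lies outside the Gaussian surface, so λ_enc = λ₁ = 2.01×10^-6 C/m.
Since E is radial and uniform over the curved surface, Φ = E·2πrL = Q_enc/ε₀ = λ_enc L/ε₀.
E = 2k|λ_enc|/r = 2(8.99×10^9)(2.01×10^-6)/(0.0754) = 4.79×10^5 N/C.

4.79e5 V/m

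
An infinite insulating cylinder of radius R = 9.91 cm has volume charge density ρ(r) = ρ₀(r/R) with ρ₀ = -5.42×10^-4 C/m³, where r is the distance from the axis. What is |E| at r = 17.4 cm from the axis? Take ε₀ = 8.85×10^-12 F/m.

E = 1.15e6 V/m

Choose a coaxial cylinder of radius r = 17.4 cm (arbitrary length L) as the Gaussian surface (r > R, full charge per length enclosed).
λ_enc = 2π ∫₀^R ρ₀(r'/R)^1 r' dr' = 2πρ₀R²/3 = -1.115×10^-5 C/m.
By Gauss's law (flux through the curved wall only), E·2πrL = λ_enc L/ε₀.
E = |λ_enc|/(2πε₀r) = (1.115×10^-5)/(2π·8.85×10^-12·0.174) = 1.15×10^6 N/C.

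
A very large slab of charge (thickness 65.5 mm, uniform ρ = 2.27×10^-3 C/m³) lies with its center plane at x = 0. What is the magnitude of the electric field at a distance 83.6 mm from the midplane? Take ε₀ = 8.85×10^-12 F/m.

E ≈ 8.40e6 N/C

The point |x| = 83.6 mm lies outside the slab (half-thickness 0.03275 m). A symmetric pillbox spanning the full slab encloses Q_enc = ρ·d·A.
Flux = 2EA ⇒ E = |ρ|d/(2ε₀), independent of distance outside.
E = (2.27e-3)(0.0655)/(2·8.85×10^-12) = 8.40×10^6 N/C.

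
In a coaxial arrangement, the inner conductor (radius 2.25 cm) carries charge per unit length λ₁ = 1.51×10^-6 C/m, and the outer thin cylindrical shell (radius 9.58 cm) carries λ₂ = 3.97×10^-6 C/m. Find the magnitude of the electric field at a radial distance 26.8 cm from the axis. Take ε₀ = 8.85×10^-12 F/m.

Take a coaxial cylindrical Gaussian surface of radius r = 26.8 cm and length L (r > 9.58 cm, enclosing both).
λ_enc = λ₁ + λ₂ = (1.51e-6) + (3.97×10^-6) = 5.48e-6 C/m.
By Gauss's law (flux through the curved wall only), E·2πrL = λ_enc L/ε₀.
E = |λ_enc|/(2πε₀r) = (5.48×10^-6)/(2π·8.85×10^-12·0.268) = 3.68×10^5 N/C.

E ≈ 3.68e5 N/C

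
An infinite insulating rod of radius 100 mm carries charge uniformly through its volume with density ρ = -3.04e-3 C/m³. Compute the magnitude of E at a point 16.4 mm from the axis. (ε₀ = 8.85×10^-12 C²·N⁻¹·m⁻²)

|E| ≈ 2.82×10^6 V/m

Take a coaxial cylindrical Gaussian surface of radius r = 16.4 mm and length L (r < R).
Enclosed charge per unit length: λ_enc = ρ·πr² = (-3.04e-3)π(0.0164)² = -2.569e-6 C/m.
Applying ∮E·dA = Q_enc/ε₀ with the end caps contributing no flux:
E = |λ_enc|/(2πε₀r) = (2.569×10^-6)/(2π·8.85×10^-12·0.0164) = 2.82×10^6 N/C.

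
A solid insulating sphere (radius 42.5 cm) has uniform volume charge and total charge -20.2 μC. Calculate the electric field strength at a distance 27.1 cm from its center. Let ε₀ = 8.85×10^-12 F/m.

By spherical symmetry E is radial; choose a Gaussian sphere of radius r = 27.1 cm (r < R).
Only the charge within r is enclosed: Q_enc = Q·(r/R)³ = (-20.2 μC)·(27.1 cm/42.5 cm)³ = -5.237×10^-6 C.
Gauss's law: E·4πr² = Q_enc/ε₀.
E = |Q_enc|/(4πε₀r²) = (5.237×10^-6)/(4π·8.85×10^-12·(0.271)²) = 6.41×10^5 N/C.

|E| = 6.41e5 N/C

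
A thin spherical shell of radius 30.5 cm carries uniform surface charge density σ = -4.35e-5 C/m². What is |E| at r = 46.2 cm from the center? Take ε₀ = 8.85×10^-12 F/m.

E = 2.14×10^6 N/C

Take a concentric spherical Gaussian surface of radius r = 46.2 cm (r > 30.5 cm).
The entire shell is enclosed: Q_enc = σ·4πR² = (-4.35e-5)·4π·(0.305)² = -5.085×10^-5 C.
Since E is radial and uniform over the Gaussian sphere, Φ = E·4πr² = Q_enc/ε₀.
E = |Q_enc|/(4πε₀r²) = (5.085e-5)/(4π·8.85×10^-12·(0.462)²) = 2.14×10^6 N/C.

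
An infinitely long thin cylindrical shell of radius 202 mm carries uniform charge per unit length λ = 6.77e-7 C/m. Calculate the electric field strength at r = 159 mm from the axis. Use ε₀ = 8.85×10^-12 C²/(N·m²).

Coaxial Gaussian cylinder, radius r = 159 mm, length L (r < 202 mm, inside the shell).
No charge is enclosed, so Gauss's law gives E·2πrL = 0 ⇒ E = 0.

E = 0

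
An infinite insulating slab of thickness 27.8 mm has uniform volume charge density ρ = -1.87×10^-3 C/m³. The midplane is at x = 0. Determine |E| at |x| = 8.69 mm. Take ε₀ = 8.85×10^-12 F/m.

1.84×10^6 V/m

By symmetry E is perpendicular to the slab. A Gaussian pillbox from −8.69 mm to +8.69 mm (face area A) lies entirely within the slab.
Q_enc = ρ·(2x)·A and flux = 2EA, so 2EA = 2ρxA/ε₀ ⇒ E = |ρ|x/ε₀.
E = (1.87e-3)(0.00869)/(8.85×10^-12) = 1.84×10^6 N/C.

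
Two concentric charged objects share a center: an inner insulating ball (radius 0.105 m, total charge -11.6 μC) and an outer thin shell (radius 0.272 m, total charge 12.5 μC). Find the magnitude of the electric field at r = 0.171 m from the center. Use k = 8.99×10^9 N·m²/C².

E ≈ 3.57×10^6 N/C

By spherical symmetry E is radial; choose a Gaussian sphere of radius r = 0.171 m (between the bodies, 0.105 m < r < 0.272 m).
The shell at 0.272 m lies outside the Gaussian surface, so Q_enc = -11.6 μC = -1.16×10^-5 C.
Applying ∮E·dA = Q_enc/ε₀ with Φ = E(4πr²):
E = k|Q_enc|/r² = (8.99×10^9)(1.16e-5)/(0.171)² = 3.57×10^6 N/C.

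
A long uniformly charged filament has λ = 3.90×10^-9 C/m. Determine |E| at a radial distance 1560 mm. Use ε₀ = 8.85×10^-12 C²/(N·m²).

Coaxial Gaussian cylinder, radius r = 1560 mm, length L.
Q_enc = λL, so λ_enc = 3.90×10^-9 C/m.
By Gauss's law (flux through the curved wall only), E·2πrL = λ_enc L/ε₀.
E = |λ_enc|/(2πε₀r) = (3.90×10^-9)/(2π·8.85×10^-12·1.56) = 45 N/C.

45 N/C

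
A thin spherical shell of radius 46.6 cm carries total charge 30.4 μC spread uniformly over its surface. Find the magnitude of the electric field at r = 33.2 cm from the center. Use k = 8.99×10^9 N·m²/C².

E = 0 (no enclosed charge)

Take a concentric spherical Gaussian surface of radius r = 33.2 cm (inside the shell, r < 46.6 cm).
No charge lies within this surface, so Q_enc = 0 and Gauss's law gives E·4πr² = 0 ⇒ E = 0.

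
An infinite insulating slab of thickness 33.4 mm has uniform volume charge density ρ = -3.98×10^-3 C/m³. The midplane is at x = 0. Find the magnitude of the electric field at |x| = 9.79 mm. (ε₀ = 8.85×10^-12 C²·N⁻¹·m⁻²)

E = 4.40×10^6 N/C

By symmetry E is perpendicular to the slab. A Gaussian pillbox from −9.79 mm to +9.79 mm (face area A) lies entirely within the slab.
Q_enc = ρ·(2x)·A and flux = 2EA, so 2EA = 2ρxA/ε₀ ⇒ E = |ρ|x/ε₀.
E = (3.98×10^-3)(0.00979)/(8.85×10^-12) = 4.40×10^6 N/C.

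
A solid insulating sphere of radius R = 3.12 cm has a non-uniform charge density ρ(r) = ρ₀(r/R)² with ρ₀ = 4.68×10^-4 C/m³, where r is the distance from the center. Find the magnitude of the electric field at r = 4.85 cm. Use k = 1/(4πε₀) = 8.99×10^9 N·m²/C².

Take a concentric spherical Gaussian surface of radius r = 4.85 cm (r > R, all charge enclosed).
Q_enc = 4π ∫₀^R ρ₀(r'/R)^2 r'² dr' = 4πρ₀R³/5 = 3.572e-8 C.
Gauss's law: E·4πr² = Q_enc/ε₀.
E = k|Q_enc|/r² = (8.99×10^9)(3.572e-8)/(0.0485)² = 1.37×10^5 N/C.

|E| = 1.37×10^5 N/C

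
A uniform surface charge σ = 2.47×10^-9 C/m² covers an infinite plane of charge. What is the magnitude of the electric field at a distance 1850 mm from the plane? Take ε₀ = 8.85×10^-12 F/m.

The symmetry is planar: E is normal to the sheet and the same magnitude on both sides. Take a pillbox straddling the sheet with end-cap area A.
Flux Φ = 2EA and Q_enc = σA, so 2EA = σA/ε₀ ⇒ E = |σ|/(2ε₀), independent of distance.
E = |σ|/(2ε₀) = (2.47e-9)/(2·8.85×10^-12) = 140 N/C.

E = 140 N/C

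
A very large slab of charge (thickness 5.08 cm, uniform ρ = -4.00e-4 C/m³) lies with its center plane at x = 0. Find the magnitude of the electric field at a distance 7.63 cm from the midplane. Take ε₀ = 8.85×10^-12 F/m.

|E| = 1.15×10^6 N/C

The point |x| = 7.63 cm lies outside the slab (half-thickness 0.0254 m). A symmetric pillbox spanning the full slab encloses Q_enc = ρ·d·A.
Flux = 2EA ⇒ E = |ρ|d/(2ε₀), independent of distance outside.
E = (4.00e-4)(0.0508)/(2·8.85×10^-12) = 1.15×10^6 N/C.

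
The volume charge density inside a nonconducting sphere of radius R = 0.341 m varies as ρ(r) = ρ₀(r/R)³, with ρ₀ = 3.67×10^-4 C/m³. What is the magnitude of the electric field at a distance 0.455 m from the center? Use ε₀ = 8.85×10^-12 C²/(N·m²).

E = 1.32×10^6 V/m

By spherical symmetry E is radial; choose a Gaussian sphere of radius r = 0.455 m (r > R, all charge enclosed).
Q_enc = 4π ∫₀^R ρ₀(r'/R)^3 r'² dr' = 4πρ₀R³/6 = 3.048×10^-5 C.
Applying ∮E·dA = Q_enc/ε₀ with Φ = E(4πr²):
E = |Q_enc|/(4πε₀r²) = (3.048e-5)/(4π·8.85×10^-12·(0.455)²) = 1.32×10^6 N/C.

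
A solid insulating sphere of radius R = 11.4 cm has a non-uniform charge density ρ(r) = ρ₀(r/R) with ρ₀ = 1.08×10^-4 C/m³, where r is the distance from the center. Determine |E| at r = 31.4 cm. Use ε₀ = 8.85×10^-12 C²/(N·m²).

|E| = 4.58×10^4 N/C

By spherical symmetry E is radial; choose a Gaussian sphere of radius r = 31.4 cm (r > R, all charge enclosed).
Q_enc = 4π ∫₀^R ρ₀(r'/R)^1 r'² dr' = 4πρ₀R³/4 = 5.027e-7 C.
Applying ∮E·dA = Q_enc/ε₀ with Φ = E(4πr²):
E = |Q_enc|/(4πε₀r²) = (5.027×10^-7)/(4π·8.85×10^-12·(0.314)²) = 4.58e4 N/C.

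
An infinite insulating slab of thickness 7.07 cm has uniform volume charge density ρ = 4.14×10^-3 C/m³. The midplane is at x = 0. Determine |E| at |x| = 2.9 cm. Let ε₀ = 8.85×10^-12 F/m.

|E| ≈ 1.36e7 N/C

By symmetry E is perpendicular to the slab. A Gaussian pillbox from −2.9 cm to +2.9 cm (face area A) lies entirely within the slab.
Q_enc = ρ·(2x)·A and flux = 2EA, so 2EA = 2ρxA/ε₀ ⇒ E = |ρ|x/ε₀.
E = (4.14×10^-3)(0.029)/(8.85×10^-12) = 1.36e7 N/C.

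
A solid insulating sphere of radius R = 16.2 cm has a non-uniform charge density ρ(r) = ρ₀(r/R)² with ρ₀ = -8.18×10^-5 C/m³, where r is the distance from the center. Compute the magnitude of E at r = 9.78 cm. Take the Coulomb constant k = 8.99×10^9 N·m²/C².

Take a concentric spherical Gaussian surface of radius r = 9.78 cm (r < R).
Q_enc = ∫₀^r ρ(r')·4πr'² dr' = (4πρ₀/R²) ∫₀^r r'^4 dr' = 4πρ₀ r^5/(5·R²) = -7.009e-8 C.
Applying ∮E·dA = Q_enc/ε₀ with Φ = E(4πr²):
E = k|Q_enc|/r² = (8.99×10^9)(7.009e-8)/(0.0978)² = 6.59×10^4 N/C.

|E| = 6.59×10^4 V/m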